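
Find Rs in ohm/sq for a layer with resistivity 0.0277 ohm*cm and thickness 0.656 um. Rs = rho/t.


Step 1: Convert thickness to cm: t = 0.656 um = 6.5600e-05 cm
Step 2: Rs = rho / t = 0.0277 / 6.5600e-05
Step 3: Rs = 422.3 ohm/sq

422.3


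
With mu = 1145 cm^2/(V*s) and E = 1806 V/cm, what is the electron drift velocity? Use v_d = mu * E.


Step 1: v_d = mu * E
Step 2: v_d = 1145 * 1806 = 2067870
Step 3: v_d = 2.07e+06 cm/s

2.07e+06


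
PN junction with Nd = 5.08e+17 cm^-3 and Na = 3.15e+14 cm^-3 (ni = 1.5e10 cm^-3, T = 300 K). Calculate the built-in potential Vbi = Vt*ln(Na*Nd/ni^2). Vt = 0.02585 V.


Step 1: Compute Na*Nd/ni^2 = 3.15e+14 * 5.08e+17 / (1.5e10)^2 = 7.1120e+11
Step 2: ln(7.1120e+11) = 27.2902
Step 3: Vbi = 0.02585 * 27.2902 = 0.705 V

0.705


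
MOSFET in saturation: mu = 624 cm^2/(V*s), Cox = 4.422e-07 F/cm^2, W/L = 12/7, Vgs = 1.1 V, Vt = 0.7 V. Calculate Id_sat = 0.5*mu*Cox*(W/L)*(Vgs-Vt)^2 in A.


Step 1: Overdrive voltage Vov = Vgs - Vt = 1.1 - 0.7 = 0.4 V
Step 2: W/L = 12/7 = 1.71429
Step 3: Id = 0.5 * 624 * 4.422e-07 * 1.71429 * 0.4^2
Step 4: Id = 3.78e-05 A

3.78e-05


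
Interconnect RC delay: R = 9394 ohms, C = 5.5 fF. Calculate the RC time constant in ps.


Step 1: tau = R * C
Step 2: tau = 9394 * 5.5 fF = 9394 * 5.5e-15 F
Step 3: tau = 5.1667e-11 s = 51.667 ps

51.667


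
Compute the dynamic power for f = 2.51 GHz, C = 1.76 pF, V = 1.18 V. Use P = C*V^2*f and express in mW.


Step 1: V^2 = 1.18^2 = 1.3924 V^2
Step 2: P = C*V^2*f = 1.76e-12 F * 1.3924 * 2.51e9 Hz
Step 3: P = 6.15106624e-03 W
Step 4: P = 6.151 mW

6.151


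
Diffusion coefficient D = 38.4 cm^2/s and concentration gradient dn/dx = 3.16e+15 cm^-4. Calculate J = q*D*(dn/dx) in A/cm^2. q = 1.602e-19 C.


Step 1: J = q * D * (dn/dx)
Step 2: J = 1.602e-19 * 38.4 * 3.16e+15
Step 3: J = 1.94e-02 A/cm^2

1.94e-02


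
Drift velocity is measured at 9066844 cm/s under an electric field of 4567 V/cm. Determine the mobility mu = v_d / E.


Step 1: mu = v_d / E
Step 2: mu = 9066844 / 4567
Step 3: mu = 1985.3 cm^2/(V*s)

1985.3


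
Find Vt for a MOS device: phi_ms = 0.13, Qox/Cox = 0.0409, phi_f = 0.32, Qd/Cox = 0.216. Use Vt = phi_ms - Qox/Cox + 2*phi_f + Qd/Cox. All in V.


Step 1: Vt = phi_ms - Qox/Cox + 2*phi_f + Qd/Cox
Step 2: Vt = 0.13 - 0.0409 + 2*0.32 + 0.216
Step 3: Vt = 0.13 - 0.0409 + 0.64 + 0.216
Step 4: Vt = 0.9451 V

0.9451


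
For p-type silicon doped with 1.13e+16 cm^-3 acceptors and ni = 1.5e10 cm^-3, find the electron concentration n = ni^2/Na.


Step 1: Majority hole concentration p ≈ Na = 1.13e+16 cm^-3
Step 2: n = ni^2 / Na = (1.5e10)^2 / 1.13e+16
Step 3: n = 1.99e+04 cm^-3

1.99e+04


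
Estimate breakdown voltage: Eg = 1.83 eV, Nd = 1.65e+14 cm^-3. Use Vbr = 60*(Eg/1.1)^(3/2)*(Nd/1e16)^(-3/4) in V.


Step 1: Eg/1.1 = 1.83/1.1 = 1.663636
Step 2: (Eg/1.1)^1.5 = 1.663636^1.5 = 2.145791
Step 3: (Nd/1e16)^(-0.75) = (0.0165)^(-0.75) = 21.721361
Step 4: Vbr = 60 * 2.145791 * 21.721361 = 2796.6 V

2796.6


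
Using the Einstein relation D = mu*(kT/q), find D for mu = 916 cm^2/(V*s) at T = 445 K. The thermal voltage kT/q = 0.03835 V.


Step 1: D = mu * (kT/q)
Step 2: D = 916 * 0.03835
Step 3: D = 35.13 cm^2/s

35.13


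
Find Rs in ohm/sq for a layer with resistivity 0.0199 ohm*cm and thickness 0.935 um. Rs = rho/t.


Step 1: Convert thickness to cm: t = 0.935 um = 9.3500e-05 cm
Step 2: Rs = rho / t = 0.0199 / 9.3500e-05
Step 3: Rs = 212.8 ohm/sq

212.8


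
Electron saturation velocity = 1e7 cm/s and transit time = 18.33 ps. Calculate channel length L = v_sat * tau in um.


Step 1: tau in seconds = 18.33 ps * 1e-12 = 1.8330e-11 s
Step 2: L = v_sat * tau = 1e7 * 1.8330e-11 = 1.8330e-04 cm
Step 3: L in um = 1.8330e-04 * 1e4 = 1.833 um

1.833


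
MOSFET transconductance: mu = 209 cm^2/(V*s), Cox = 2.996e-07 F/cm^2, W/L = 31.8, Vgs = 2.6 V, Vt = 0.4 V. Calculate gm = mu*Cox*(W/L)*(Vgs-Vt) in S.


Step 1: Vov = Vgs - Vt = 2.6 - 0.4 = 2.2 V
Step 2: gm = mu * Cox * (W/L) * Vov
Step 3: gm = 209 * 2.996e-07 * 31.8 * 2.2 = 4.38e-03 S

4.38e-03


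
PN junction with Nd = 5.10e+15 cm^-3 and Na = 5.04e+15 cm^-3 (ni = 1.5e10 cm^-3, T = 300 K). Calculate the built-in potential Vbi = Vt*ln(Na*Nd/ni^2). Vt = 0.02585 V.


Step 1: Compute Na*Nd/ni^2 = 5.04e+15 * 5.10e+15 / (1.5e10)^2 = 1.1424e+11
Step 2: ln(1.1424e+11) = 25.4616
Step 3: Vbi = 0.02585 * 25.4616 = 0.658 V

0.658


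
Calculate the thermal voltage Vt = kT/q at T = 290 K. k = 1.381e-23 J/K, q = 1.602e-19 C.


Step 1: kT = 1.381e-23 * 290 = 4.0049e-21 J
Step 2: Vt = kT/q = 4.0049e-21 / 1.602e-19
Step 3: Vt = 0.025 V

0.025


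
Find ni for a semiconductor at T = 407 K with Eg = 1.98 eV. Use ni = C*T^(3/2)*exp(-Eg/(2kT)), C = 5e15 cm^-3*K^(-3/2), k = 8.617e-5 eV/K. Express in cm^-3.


Step 1: Compute kT = 8.617e-5 * 407 = 0.03507119 eV
Step 2: Exponent = -Eg/(2kT) = -1.98/(2*0.03507119) = -28.22830
Step 3: T^(3/2) = 407^1.5 = 8210.92
Step 4: ni = 5e15 * 8210.92 * exp(-28.22830) = 2.26e+07 cm^-3

2.26e+07


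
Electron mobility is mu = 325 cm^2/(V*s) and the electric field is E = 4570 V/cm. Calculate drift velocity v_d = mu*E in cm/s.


Step 1: v_d = mu * E
Step 2: v_d = 325 * 4570 = 1485250
Step 3: v_d = 1.49e+06 cm/s

1.49e+06


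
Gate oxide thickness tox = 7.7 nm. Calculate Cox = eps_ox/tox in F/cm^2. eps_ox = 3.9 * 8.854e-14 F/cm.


Step 1: eps_ox = 3.9 * 8.854e-14 = 3.45306e-13 F/cm
Step 2: tox in cm = 7.7 nm * 1e-7 = 7.7000e-07 cm
Step 3: Cox = 3.45306e-13 / 7.7000e-07 = 4.48e-07 F/cm^2

4.48e-07


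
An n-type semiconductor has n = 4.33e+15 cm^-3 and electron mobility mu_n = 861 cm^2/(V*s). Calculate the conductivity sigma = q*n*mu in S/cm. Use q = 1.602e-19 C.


Step 1: sigma = q * n * mu
Step 2: sigma = 1.602e-19 * 4.33e+15 * 861
Step 3: sigma = 5.972e-01 S/cm

5.972e-01


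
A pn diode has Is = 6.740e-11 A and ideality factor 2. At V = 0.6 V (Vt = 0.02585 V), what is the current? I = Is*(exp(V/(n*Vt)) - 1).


Step 1: V/(n*Vt) = 0.6/(2*0.02585) = 11.6054
Step 2: exp(11.6054) = 1.0969e+05
Step 3: I = 6.740e-11 * (1.0969e+05 - 1) = 7.39e-06 A

7.39e-06


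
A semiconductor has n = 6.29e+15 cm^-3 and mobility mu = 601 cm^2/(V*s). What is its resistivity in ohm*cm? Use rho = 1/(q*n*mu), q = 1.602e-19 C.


Step 1: sigma = q * n * mu = 1.602e-19 * 6.29e+15 * 601 = 6.05602e-01 S/cm
Step 2: rho = 1 / sigma = 1 / 6.05602e-01 = 1.651 ohm*cm

1.651


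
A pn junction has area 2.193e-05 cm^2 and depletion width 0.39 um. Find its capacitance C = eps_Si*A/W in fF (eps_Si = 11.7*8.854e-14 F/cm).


Step 1: eps_Si = 11.7 * 8.854e-14 = 1.035918e-12 F/cm
Step 2: W in cm = 0.39 * 1e-4 = 3.90e-05 cm
Step 3: C = 1.035918e-12 * 2.193e-05 / 3.90e-05 = 5.825047e-13 F
Step 4: C = 582.5 fF

582.5


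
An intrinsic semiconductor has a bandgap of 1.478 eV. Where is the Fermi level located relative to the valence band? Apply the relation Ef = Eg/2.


Step 1: For an intrinsic semiconductor, the Fermi level sits at midgap.
Step 2: Ef = Eg / 2 = 1.478 / 2 = 0.739 eV

0.739


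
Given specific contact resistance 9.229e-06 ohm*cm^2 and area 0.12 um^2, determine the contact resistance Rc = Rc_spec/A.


Step 1: Convert area to cm^2: 0.12 um^2 = 1.2000e-09 cm^2
Step 2: Rc = Rc_spec / A = 9.229e-06 / 1.2000e-09
Step 3: Rc = 7.69e+03 ohms

7.69e+03


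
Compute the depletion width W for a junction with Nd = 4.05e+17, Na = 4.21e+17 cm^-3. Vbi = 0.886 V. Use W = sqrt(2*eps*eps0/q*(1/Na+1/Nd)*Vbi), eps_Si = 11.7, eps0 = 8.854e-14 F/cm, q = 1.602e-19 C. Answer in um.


Step 1: 1/Na + 1/Nd = 1/4.21e+17 + 1/4.05e+17 = 4.84443e-18
Step 2: 2*eps*eps0/q = 2*11.7*8.854e-14/1.602e-19 = 1.293281e+07
Step 3: W^2 = 1.293281e+07 * 4.84443e-18 * 0.886 = 5.55098e-11
Step 4: W = sqrt(5.55098e-11) = 7.450e-06 cm = 0.0745 um

0.0745


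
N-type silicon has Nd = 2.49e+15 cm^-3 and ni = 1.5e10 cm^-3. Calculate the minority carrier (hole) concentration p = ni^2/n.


Step 1: Since Nd >> ni, n ≈ Nd = 2.49e+15 cm^-3
Step 2: p = ni^2 / n = (1.5e10)^2 / 2.49e+15
Step 3: p = 2.25e20 / 2.49e+15 = 9.04e+04 cm^-3

9.04e+04


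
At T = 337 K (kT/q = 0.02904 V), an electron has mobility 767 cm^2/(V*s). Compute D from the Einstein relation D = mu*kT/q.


Step 1: D = mu * (kT/q)
Step 2: D = 767 * 0.02904
Step 3: D = 22.27 cm^2/s

22.27


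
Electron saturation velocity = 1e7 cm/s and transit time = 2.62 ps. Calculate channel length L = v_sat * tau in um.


Step 1: tau in seconds = 2.62 ps * 1e-12 = 2.6200e-12 s
Step 2: L = v_sat * tau = 1e7 * 2.6200e-12 = 2.6200e-05 cm
Step 3: L in um = 2.6200e-05 * 1e4 = 0.262 um

0.262


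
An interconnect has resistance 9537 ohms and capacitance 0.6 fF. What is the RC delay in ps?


Step 1: tau = R * C
Step 2: tau = 9537 * 0.6 fF = 9537 * 6.0e-16 F
Step 3: tau = 5.7222e-12 s = 5.7222 ps

5.7222


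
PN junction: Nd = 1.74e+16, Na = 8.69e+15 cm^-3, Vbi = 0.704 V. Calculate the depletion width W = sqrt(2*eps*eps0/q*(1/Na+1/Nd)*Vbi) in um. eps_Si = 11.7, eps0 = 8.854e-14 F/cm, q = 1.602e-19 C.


Step 1: 1/Na + 1/Nd = 1/8.69e+15 + 1/1.74e+16 = 1.72546e-16
Step 2: 2*eps*eps0/q = 2*11.7*8.854e-14/1.602e-19 = 1.293281e+07
Step 3: W^2 = 1.293281e+07 * 1.72546e-16 * 0.704 = 1.57098e-09
Step 4: W = sqrt(1.57098e-09) = 3.964e-05 cm = 0.3964 um

0.3964


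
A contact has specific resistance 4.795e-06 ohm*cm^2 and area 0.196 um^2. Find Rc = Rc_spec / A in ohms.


Step 1: Convert area to cm^2: 0.196 um^2 = 1.9600e-09 cm^2
Step 2: Rc = Rc_spec / A = 4.795e-06 / 1.9600e-09
Step 3: Rc = 2.45e+03 ohms

2.45e+03


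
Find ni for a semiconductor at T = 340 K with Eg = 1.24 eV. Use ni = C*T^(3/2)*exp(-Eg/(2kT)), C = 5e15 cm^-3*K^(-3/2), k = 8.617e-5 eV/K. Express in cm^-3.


Step 1: Compute kT = 8.617e-5 * 340 = 0.0292978 eV
Step 2: Exponent = -Eg/(2kT) = -1.24/(2*0.0292978) = -21.16200
Step 3: T^(3/2) = 340^1.5 = 6269.29
Step 4: ni = 5e15 * 6269.29 * exp(-21.16200) = 2.02e+10 cm^-3

2.02e+10


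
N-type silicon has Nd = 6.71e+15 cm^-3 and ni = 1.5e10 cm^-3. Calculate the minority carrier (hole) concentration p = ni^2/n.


Step 1: Since Nd >> ni, n ≈ Nd = 6.71e+15 cm^-3
Step 2: p = ni^2 / n = (1.5e10)^2 / 6.71e+15
Step 3: p = 2.25e20 / 6.71e+15 = 3.35e+04 cm^-3

3.35e+04


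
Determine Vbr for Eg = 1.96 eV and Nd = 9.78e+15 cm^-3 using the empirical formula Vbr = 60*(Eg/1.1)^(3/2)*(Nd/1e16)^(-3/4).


Step 1: Eg/1.1 = 1.96/1.1 = 1.781818
Step 2: (Eg/1.1)^1.5 = 1.781818^1.5 = 2.378455
Step 3: (Nd/1e16)^(-0.75) = (0.978)^(-0.75) = 1.016824
Step 4: Vbr = 60 * 2.378455 * 1.016824 = 145.1 V

145.1


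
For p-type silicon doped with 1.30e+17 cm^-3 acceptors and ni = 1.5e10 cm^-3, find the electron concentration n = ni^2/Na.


Step 1: Majority hole concentration p ≈ Na = 1.30e+17 cm^-3
Step 2: n = ni^2 / Na = (1.5e10)^2 / 1.30e+17
Step 3: n = 1.73e+03 cm^-3

1.73e+03


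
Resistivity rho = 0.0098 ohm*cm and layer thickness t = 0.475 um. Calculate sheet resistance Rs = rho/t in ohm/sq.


Step 1: Convert thickness to cm: t = 0.475 um = 4.7500e-05 cm
Step 2: Rs = rho / t = 0.0098 / 4.7500e-05
Step 3: Rs = 206.3 ohm/sq

206.3


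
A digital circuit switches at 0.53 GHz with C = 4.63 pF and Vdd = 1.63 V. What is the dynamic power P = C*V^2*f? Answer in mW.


Step 1: V^2 = 1.63^2 = 2.6569 V^2
Step 2: P = C*V^2*f = 4.63e-12 F * 2.6569 * 0.53e9 Hz
Step 3: P = 6.51976691e-03 W
Step 4: P = 6.52 mW

6.52


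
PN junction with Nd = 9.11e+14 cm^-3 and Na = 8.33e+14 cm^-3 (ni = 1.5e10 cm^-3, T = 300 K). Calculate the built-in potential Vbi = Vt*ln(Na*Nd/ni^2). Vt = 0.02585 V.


Step 1: Compute Na*Nd/ni^2 = 8.33e+14 * 9.11e+14 / (1.5e10)^2 = 3.3727e+09
Step 2: ln(3.3727e+09) = 21.9390
Step 3: Vbi = 0.02585 * 21.9390 = 0.567 V

0.567


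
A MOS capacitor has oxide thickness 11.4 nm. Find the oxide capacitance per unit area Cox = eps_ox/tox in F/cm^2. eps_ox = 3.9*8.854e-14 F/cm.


Step 1: eps_ox = 3.9 * 8.854e-14 = 3.45306e-13 F/cm
Step 2: tox in cm = 11.4 nm * 1e-7 = 1.1400e-06 cm
Step 3: Cox = 3.45306e-13 / 1.1400e-06 = 3.03e-07 F/cm^2

3.03e-07


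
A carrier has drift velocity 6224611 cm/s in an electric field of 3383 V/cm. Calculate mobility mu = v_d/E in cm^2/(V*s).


Step 1: mu = v_d / E
Step 2: mu = 6224611 / 3383
Step 3: mu = 1839.97 cm^2/(V*s)

1839.97


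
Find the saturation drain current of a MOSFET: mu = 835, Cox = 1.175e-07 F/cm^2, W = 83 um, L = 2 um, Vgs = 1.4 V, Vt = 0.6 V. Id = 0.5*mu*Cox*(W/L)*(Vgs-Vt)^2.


Step 1: Overdrive voltage Vov = Vgs - Vt = 1.4 - 0.6 = 0.8 V
Step 2: W/L = 83/2 = 41.5
Step 3: Id = 0.5 * 835 * 1.175e-07 * 41.5 * 0.8^2
Step 4: Id = 1.30e-03 A

1.30e-03


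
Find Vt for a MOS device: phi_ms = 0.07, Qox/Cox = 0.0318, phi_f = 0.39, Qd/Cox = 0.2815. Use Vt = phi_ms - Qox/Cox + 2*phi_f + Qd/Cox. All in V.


Step 1: Vt = phi_ms - Qox/Cox + 2*phi_f + Qd/Cox
Step 2: Vt = 0.07 - 0.0318 + 2*0.39 + 0.2815
Step 3: Vt = 0.07 - 0.0318 + 0.78 + 0.2815
Step 4: Vt = 1.0997 V

1.0997


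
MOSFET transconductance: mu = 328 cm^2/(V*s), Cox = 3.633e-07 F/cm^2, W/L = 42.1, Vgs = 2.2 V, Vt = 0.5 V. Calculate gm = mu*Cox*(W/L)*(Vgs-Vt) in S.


Step 1: Vov = Vgs - Vt = 2.2 - 0.5 = 1.7 V
Step 2: gm = mu * Cox * (W/L) * Vov
Step 3: gm = 328 * 3.633e-07 * 42.1 * 1.7 = 8.53e-03 S

8.53e-03


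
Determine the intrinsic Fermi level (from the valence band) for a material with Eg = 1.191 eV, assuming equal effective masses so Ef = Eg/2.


Step 1: For an intrinsic semiconductor, the Fermi level sits at midgap.
Step 2: Ef = Eg / 2 = 1.191 / 2 = 0.5955 eV

0.5955


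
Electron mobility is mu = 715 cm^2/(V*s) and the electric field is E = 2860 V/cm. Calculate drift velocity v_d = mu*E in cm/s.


Step 1: v_d = mu * E
Step 2: v_d = 715 * 2860 = 2044900
Step 3: v_d = 2.04e+06 cm/s

2.04e+06


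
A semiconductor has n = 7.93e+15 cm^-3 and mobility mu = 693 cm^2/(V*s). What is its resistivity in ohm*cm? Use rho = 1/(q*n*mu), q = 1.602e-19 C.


Step 1: sigma = q * n * mu = 1.602e-19 * 7.93e+15 * 693 = 8.80377e-01 S/cm
Step 2: rho = 1 / sigma = 1 / 8.80377e-01 = 1.136 ohm*cm

1.136


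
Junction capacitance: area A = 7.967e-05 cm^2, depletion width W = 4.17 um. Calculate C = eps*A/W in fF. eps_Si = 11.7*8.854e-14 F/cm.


Step 1: eps_Si = 11.7 * 8.854e-14 = 1.035918e-12 F/cm
Step 2: W in cm = 4.17 * 1e-4 = 4.17e-04 cm
Step 3: C = 1.035918e-12 * 7.967e-05 / 4.17e-04 = 1.979175e-13 F
Step 4: C = 197.92 fF

197.92


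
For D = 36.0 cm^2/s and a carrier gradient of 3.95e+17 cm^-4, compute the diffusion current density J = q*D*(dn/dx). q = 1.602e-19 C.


Step 1: J = q * D * (dn/dx)
Step 2: J = 1.602e-19 * 36.0 * 3.95e+17
Step 3: J = 2.28e+00 A/cm^2

2.28e+00


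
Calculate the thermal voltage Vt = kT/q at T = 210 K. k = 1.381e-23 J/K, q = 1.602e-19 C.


Step 1: kT = 1.381e-23 * 210 = 2.9001e-21 J
Step 2: Vt = kT/q = 2.9001e-21 / 1.602e-19
Step 3: Vt = 0.0181 V

0.0181


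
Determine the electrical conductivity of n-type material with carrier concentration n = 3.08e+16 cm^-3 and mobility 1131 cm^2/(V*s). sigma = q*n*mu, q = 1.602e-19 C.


Step 1: sigma = q * n * mu
Step 2: sigma = 1.602e-19 * 3.08e+16 * 1131
Step 3: sigma = 5.581e+00 S/cm

5.581e+00


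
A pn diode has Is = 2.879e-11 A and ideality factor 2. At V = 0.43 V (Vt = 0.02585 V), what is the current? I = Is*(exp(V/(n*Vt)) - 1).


Step 1: V/(n*Vt) = 0.43/(2*0.02585) = 8.3172
Step 2: exp(8.3172) = 4.0937e+03
Step 3: I = 2.879e-11 * (4.0937e+03 - 1) = 1.18e-07 A

1.18e-07


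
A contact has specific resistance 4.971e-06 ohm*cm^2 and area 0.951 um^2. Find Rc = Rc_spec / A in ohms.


Step 1: Convert area to cm^2: 0.951 um^2 = 9.5100e-09 cm^2
Step 2: Rc = Rc_spec / A = 4.971e-06 / 9.5100e-09
Step 3: Rc = 5.23e+02 ohms

5.23e+02


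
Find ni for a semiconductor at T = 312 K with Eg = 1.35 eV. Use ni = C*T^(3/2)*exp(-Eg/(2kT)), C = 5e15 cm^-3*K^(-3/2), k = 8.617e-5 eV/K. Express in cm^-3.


Step 1: Compute kT = 8.617e-5 * 312 = 0.02688504 eV
Step 2: Exponent = -Eg/(2kT) = -1.35/(2*0.02688504) = -25.10690
Step 3: T^(3/2) = 312^1.5 = 5511.02
Step 4: ni = 5e15 * 5511.02 * exp(-25.10690) = 3.44e+08 cm^-3

3.44e+08


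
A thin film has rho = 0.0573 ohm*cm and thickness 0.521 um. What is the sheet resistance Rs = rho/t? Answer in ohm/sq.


Step 1: Convert thickness to cm: t = 0.521 um = 5.2100e-05 cm
Step 2: Rs = rho / t = 0.0573 / 5.2100e-05
Step 3: Rs = 1099.8 ohm/sq

1099.8


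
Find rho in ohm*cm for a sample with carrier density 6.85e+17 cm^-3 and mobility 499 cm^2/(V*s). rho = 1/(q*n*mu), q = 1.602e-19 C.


Step 1: sigma = q * n * mu = 1.602e-19 * 6.85e+17 * 499 = 5.47588e+01 S/cm
Step 2: rho = 1 / sigma = 1 / 5.47588e+01 = 0.01826 ohm*cm

0.01826


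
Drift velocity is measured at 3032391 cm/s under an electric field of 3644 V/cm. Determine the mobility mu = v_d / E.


Step 1: mu = v_d / E
Step 2: mu = 3032391 / 3644
Step 3: mu = 832.16 cm^2/(V*s)

832.16


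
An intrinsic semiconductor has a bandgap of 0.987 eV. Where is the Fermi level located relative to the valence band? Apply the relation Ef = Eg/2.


Step 1: For an intrinsic semiconductor, the Fermi level sits at midgap.
Step 2: Ef = Eg / 2 = 0.987 / 2 = 0.4935 eV

0.4935


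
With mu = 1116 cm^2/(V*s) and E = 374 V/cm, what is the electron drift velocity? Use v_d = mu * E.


Step 1: v_d = mu * E
Step 2: v_d = 1116 * 374 = 417384
Step 3: v_d = 4.17e+05 cm/s

4.17e+05


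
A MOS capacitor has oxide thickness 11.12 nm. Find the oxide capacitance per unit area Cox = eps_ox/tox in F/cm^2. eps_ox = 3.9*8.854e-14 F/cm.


Step 1: eps_ox = 3.9 * 8.854e-14 = 3.45306e-13 F/cm
Step 2: tox in cm = 11.12 nm * 1e-7 = 1.1120e-06 cm
Step 3: Cox = 3.45306e-13 / 1.1120e-06 = 3.11e-07 F/cm^2

3.11e-07


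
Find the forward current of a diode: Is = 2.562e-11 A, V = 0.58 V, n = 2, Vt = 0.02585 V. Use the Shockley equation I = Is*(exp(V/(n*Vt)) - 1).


Step 1: V/(n*Vt) = 0.58/(2*0.02585) = 11.2186
Step 2: exp(11.2186) = 7.4503e+04
Step 3: I = 2.562e-11 * (7.4503e+04 - 1) = 1.91e-06 A

1.91e-06


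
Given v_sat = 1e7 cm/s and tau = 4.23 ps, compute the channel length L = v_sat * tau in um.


Step 1: tau in seconds = 4.23 ps * 1e-12 = 4.2300e-12 s
Step 2: L = v_sat * tau = 1e7 * 4.2300e-12 = 4.2300e-05 cm
Step 3: L in um = 4.2300e-05 * 1e4 = 0.423 um

0.423


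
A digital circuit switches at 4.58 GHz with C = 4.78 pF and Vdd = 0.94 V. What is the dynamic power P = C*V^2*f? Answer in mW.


Step 1: V^2 = 0.94^2 = 0.8836 V^2
Step 2: P = C*V^2*f = 4.78e-12 F * 0.8836 * 4.58e9 Hz
Step 3: P = 1.934412464e-02 W
Step 4: P = 19.344 mW

19.344


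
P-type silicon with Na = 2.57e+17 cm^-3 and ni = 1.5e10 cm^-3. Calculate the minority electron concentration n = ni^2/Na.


Step 1: Majority hole concentration p ≈ Na = 2.57e+17 cm^-3
Step 2: n = ni^2 / Na = (1.5e10)^2 / 2.57e+17
Step 3: n = 8.75e+02 cm^-3

8.75e+02


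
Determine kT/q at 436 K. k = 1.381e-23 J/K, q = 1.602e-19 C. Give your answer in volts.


Step 1: kT = 1.381e-23 * 436 = 6.02116e-21 J
Step 2: Vt = kT/q = 6.02116e-21 / 1.602e-19
Step 3: Vt = 0.03759 V

0.03759


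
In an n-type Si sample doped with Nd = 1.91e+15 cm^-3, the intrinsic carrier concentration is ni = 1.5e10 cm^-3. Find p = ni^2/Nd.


Step 1: Since Nd >> ni, n ≈ Nd = 1.91e+15 cm^-3
Step 2: p = ni^2 / n = (1.5e10)^2 / 1.91e+15
Step 3: p = 2.25e20 / 1.91e+15 = 1.18e+05 cm^-3

1.18e+05


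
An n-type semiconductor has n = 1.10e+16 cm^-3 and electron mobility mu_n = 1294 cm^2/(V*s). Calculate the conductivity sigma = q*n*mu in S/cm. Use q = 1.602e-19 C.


Step 1: sigma = q * n * mu
Step 2: sigma = 1.602e-19 * 1.10e+16 * 1294
Step 3: sigma = 2.280e+00 S/cm

2.280e+00


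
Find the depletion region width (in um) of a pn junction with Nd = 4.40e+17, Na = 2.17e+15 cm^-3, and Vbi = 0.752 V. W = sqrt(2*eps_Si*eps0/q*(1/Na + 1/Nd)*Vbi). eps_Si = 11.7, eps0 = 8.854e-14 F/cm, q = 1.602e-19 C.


Step 1: 1/Na + 1/Nd = 1/2.17e+15 + 1/4.40e+17 = 4.63102e-16
Step 2: 2*eps*eps0/q = 2*11.7*8.854e-14/1.602e-19 = 1.293281e+07
Step 3: W^2 = 1.293281e+07 * 4.63102e-16 * 0.752 = 4.50389e-09
Step 4: W = sqrt(4.50389e-09) = 6.711e-05 cm = 0.6711 um

0.6711


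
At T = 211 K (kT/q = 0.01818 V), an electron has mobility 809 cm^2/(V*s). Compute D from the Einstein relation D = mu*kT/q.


Step 1: D = mu * (kT/q)
Step 2: D = 809 * 0.01818
Step 3: D = 14.71 cm^2/s

14.71


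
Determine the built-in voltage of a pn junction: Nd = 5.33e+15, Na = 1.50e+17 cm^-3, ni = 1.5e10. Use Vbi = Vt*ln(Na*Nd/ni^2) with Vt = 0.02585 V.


Step 1: Compute Na*Nd/ni^2 = 1.50e+17 * 5.33e+15 / (1.5e10)^2 = 3.5533e+12
Step 2: ln(3.5533e+12) = 28.8989
Step 3: Vbi = 0.02585 * 28.8989 = 0.747 V

0.747


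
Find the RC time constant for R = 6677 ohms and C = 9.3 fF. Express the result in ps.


Step 1: tau = R * C
Step 2: tau = 6677 * 9.3 fF = 6677 * 9.3e-15 F
Step 3: tau = 6.20961e-11 s = 62.0961 ps

62.0961


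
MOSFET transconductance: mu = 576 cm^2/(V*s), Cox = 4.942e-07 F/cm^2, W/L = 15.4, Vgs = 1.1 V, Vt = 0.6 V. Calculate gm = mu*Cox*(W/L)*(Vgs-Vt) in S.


Step 1: Vov = Vgs - Vt = 1.1 - 0.6 = 0.5 V
Step 2: gm = mu * Cox * (W/L) * Vov
Step 3: gm = 576 * 4.942e-07 * 15.4 * 0.5 = 2.19e-03 S

2.19e-03


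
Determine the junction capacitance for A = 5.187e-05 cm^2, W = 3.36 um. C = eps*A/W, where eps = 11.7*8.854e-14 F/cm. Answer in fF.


Step 1: eps_Si = 11.7 * 8.854e-14 = 1.035918e-12 F/cm
Step 2: W in cm = 3.36 * 1e-4 = 3.36e-04 cm
Step 3: C = 1.035918e-12 * 5.187e-05 / 3.36e-04 = 1.599198e-13 F
Step 4: C = 159.92 fF

159.92


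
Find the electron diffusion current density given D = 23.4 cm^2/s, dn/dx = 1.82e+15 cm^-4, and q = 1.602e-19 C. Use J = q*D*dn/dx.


Step 1: J = q * D * (dn/dx)
Step 2: J = 1.602e-19 * 23.4 * 1.82e+15
Step 3: J = 6.82e-03 A/cm^2

6.82e-03


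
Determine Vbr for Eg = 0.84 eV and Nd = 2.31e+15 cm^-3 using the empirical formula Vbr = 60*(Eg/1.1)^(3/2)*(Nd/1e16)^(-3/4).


Step 1: Eg/1.1 = 0.84/1.1 = 0.763636
Step 2: (Eg/1.1)^1.5 = 0.763636^1.5 = 0.667313
Step 3: (Nd/1e16)^(-0.75) = (0.231)^(-0.75) = 3.001173
Step 4: Vbr = 60 * 0.667313 * 3.001173 = 120.2 V

120.2


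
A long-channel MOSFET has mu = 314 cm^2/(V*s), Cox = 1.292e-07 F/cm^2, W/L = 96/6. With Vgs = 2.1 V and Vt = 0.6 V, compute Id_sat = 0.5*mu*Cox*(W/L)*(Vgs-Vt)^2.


Step 1: Overdrive voltage Vov = Vgs - Vt = 2.1 - 0.6 = 1.5 V
Step 2: W/L = 96/6 = 16
Step 3: Id = 0.5 * 314 * 1.292e-07 * 16 * 1.5^2
Step 4: Id = 7.30e-04 A

7.30e-04


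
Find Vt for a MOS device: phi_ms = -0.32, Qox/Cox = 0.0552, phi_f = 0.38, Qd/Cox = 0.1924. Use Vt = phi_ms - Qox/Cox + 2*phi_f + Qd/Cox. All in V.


Step 1: Vt = phi_ms - Qox/Cox + 2*phi_f + Qd/Cox
Step 2: Vt = -0.32 - 0.0552 + 2*0.38 + 0.1924
Step 3: Vt = -0.32 - 0.0552 + 0.76 + 0.1924
Step 4: Vt = 0.5772 V

0.5772


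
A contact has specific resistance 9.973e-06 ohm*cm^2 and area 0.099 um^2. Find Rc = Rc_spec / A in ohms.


Step 1: Convert area to cm^2: 0.099 um^2 = 9.9000e-10 cm^2
Step 2: Rc = Rc_spec / A = 9.973e-06 / 9.9000e-10
Step 3: Rc = 1.01e+04 ohms

1.01e+04


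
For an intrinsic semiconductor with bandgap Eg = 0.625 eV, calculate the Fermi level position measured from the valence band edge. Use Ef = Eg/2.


Step 1: For an intrinsic semiconductor, the Fermi level sits at midgap.
Step 2: Ef = Eg / 2 = 0.625 / 2 = 0.3125 eV

0.3125


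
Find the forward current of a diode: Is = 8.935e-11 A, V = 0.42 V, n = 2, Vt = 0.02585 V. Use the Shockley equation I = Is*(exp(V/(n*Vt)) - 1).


Step 1: V/(n*Vt) = 0.42/(2*0.02585) = 8.1238
Step 2: exp(8.1238) = 3.3738e+03
Step 3: I = 8.935e-11 * (3.3738e+03 - 1) = 3.01e-07 A

3.01e-07


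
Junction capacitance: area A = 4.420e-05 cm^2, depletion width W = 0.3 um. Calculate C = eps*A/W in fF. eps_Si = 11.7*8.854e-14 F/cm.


Step 1: eps_Si = 11.7 * 8.854e-14 = 1.035918e-12 F/cm
Step 2: W in cm = 0.3 * 1e-4 = 3.00e-05 cm
Step 3: C = 1.035918e-12 * 4.420e-05 / 3.00e-05 = 1.526253e-12 F
Step 4: C = 1526.25 fF

1526.25


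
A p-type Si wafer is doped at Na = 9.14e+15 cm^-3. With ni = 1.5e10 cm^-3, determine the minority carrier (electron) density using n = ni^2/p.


Step 1: Majority hole concentration p ≈ Na = 9.14e+15 cm^-3
Step 2: n = ni^2 / Na = (1.5e10)^2 / 9.14e+15
Step 3: n = 2.46e+04 cm^-3

2.46e+04


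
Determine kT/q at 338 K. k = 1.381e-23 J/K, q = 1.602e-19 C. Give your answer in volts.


Step 1: kT = 1.381e-23 * 338 = 4.66778e-21 J
Step 2: Vt = kT/q = 4.66778e-21 / 1.602e-19
Step 3: Vt = 0.02914 V

0.02914


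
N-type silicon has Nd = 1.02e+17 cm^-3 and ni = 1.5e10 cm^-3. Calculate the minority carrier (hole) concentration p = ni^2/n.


Step 1: Since Nd >> ni, n ≈ Nd = 1.02e+17 cm^-3
Step 2: p = ni^2 / n = (1.5e10)^2 / 1.02e+17
Step 3: p = 2.25e20 / 1.02e+17 = 2.21e+03 cm^-3

2.21e+03


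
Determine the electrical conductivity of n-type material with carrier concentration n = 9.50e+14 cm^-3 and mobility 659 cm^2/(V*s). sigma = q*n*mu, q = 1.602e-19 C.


Step 1: sigma = q * n * mu
Step 2: sigma = 1.602e-19 * 9.50e+14 * 659
Step 3: sigma = 1.003e-01 S/cm

1.003e-01


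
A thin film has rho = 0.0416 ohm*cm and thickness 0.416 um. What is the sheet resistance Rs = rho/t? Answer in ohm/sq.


Step 1: Convert thickness to cm: t = 0.416 um = 4.1600e-05 cm
Step 2: Rs = rho / t = 0.0416 / 4.1600e-05
Step 3: Rs = 1000.0 ohm/sq

1000.0


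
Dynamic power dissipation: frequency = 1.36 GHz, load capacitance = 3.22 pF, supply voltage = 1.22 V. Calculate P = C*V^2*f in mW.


Step 1: V^2 = 1.22^2 = 1.4884 V^2
Step 2: P = C*V^2*f = 3.22e-12 F * 1.4884 * 1.36e9 Hz
Step 3: P = 6.51800128e-03 W
Step 4: P = 6.518 mW

6.518


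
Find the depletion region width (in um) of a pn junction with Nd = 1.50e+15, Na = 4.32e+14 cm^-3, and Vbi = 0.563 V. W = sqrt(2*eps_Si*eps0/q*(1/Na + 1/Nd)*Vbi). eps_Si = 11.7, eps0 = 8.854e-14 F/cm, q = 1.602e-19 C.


Step 1: 1/Na + 1/Nd = 1/4.32e+14 + 1/1.50e+15 = 2.98148e-15
Step 2: 2*eps*eps0/q = 2*11.7*8.854e-14/1.602e-19 = 1.293281e+07
Step 3: W^2 = 1.293281e+07 * 2.98148e-15 * 0.563 = 2.17087e-08
Step 4: W = sqrt(2.17087e-08) = 1.473e-04 cm = 1.473 um

1.473


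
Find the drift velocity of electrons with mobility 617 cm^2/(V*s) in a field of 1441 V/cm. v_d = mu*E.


Step 1: v_d = mu * E
Step 2: v_d = 617 * 1441 = 889097
Step 3: v_d = 8.89e+05 cm/s

8.89e+05


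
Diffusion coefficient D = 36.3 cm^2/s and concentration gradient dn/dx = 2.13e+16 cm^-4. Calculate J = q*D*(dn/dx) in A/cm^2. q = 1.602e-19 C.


Step 1: J = q * D * (dn/dx)
Step 2: J = 1.602e-19 * 36.3 * 2.13e+16
Step 3: J = 1.24e-01 A/cm^2

1.24e-01


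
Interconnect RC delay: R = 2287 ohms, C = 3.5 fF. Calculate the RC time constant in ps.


Step 1: tau = R * C
Step 2: tau = 2287 * 3.5 fF = 2287 * 3.5e-15 F
Step 3: tau = 8.0045e-12 s = 8.0045 ps

8.0045


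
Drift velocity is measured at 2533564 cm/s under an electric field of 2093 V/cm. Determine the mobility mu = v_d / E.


Step 1: mu = v_d / E
Step 2: mu = 2533564 / 2093
Step 3: mu = 1210.49 cm^2/(V*s)

1210.49


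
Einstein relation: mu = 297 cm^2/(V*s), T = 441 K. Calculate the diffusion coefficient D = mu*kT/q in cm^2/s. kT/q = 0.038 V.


Step 1: D = mu * (kT/q)
Step 2: D = 297 * 0.038
Step 3: D = 11.29 cm^2/s

11.29


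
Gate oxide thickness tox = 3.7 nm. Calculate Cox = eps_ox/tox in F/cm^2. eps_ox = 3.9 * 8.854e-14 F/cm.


Step 1: eps_ox = 3.9 * 8.854e-14 = 3.45306e-13 F/cm
Step 2: tox in cm = 3.7 nm * 1e-7 = 3.7000e-07 cm
Step 3: Cox = 3.45306e-13 / 3.7000e-07 = 9.33e-07 F/cm^2

9.33e-07


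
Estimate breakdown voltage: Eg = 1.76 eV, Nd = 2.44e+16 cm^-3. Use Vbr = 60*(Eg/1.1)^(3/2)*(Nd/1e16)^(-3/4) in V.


Step 1: Eg/1.1 = 1.76/1.1 = 1.600000
Step 2: (Eg/1.1)^1.5 = 1.600000^1.5 = 2.023858
Step 3: (Nd/1e16)^(-0.75) = (2.44)^(-0.75) = 0.512221
Step 4: Vbr = 60 * 2.023858 * 0.512221 = 62.2 V

62.2


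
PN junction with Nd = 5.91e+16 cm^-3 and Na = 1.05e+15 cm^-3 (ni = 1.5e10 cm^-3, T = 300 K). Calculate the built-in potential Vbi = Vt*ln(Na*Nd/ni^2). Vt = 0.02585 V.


Step 1: Compute Na*Nd/ni^2 = 1.05e+15 * 5.91e+16 / (1.5e10)^2 = 2.7580e+11
Step 2: ln(2.7580e+11) = 26.3429
Step 3: Vbi = 0.02585 * 26.3429 = 0.681 V

0.681


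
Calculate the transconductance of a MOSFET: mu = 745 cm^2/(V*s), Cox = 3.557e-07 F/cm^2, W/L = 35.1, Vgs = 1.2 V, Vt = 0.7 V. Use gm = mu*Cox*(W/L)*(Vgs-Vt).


Step 1: Vov = Vgs - Vt = 1.2 - 0.7 = 0.5 V
Step 2: gm = mu * Cox * (W/L) * Vov
Step 3: gm = 745 * 3.557e-07 * 35.1 * 0.5 = 4.65e-03 S

4.65e-03


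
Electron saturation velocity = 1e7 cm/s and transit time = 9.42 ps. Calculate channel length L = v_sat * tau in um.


Step 1: tau in seconds = 9.42 ps * 1e-12 = 9.4200e-12 s
Step 2: L = v_sat * tau = 1e7 * 9.4200e-12 = 9.4200e-05 cm
Step 3: L in um = 9.4200e-05 * 1e4 = 0.942 um

0.942


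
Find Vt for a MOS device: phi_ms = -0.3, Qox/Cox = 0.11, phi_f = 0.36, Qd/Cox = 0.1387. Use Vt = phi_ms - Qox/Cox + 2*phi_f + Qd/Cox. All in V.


Step 1: Vt = phi_ms - Qox/Cox + 2*phi_f + Qd/Cox
Step 2: Vt = -0.3 - 0.11 + 2*0.36 + 0.1387
Step 3: Vt = -0.3 - 0.11 + 0.72 + 0.1387
Step 4: Vt = 0.4487 V

0.4487


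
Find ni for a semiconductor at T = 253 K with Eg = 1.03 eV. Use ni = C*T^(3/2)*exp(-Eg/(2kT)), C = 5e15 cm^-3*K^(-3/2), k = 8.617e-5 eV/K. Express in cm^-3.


Step 1: Compute kT = 8.617e-5 * 253 = 0.02180101 eV
Step 2: Exponent = -Eg/(2kT) = -1.03/(2*0.02180101) = -23.62276
Step 3: T^(3/2) = 253^1.5 = 4024.21
Step 4: ni = 5e15 * 4024.21 * exp(-23.62276) = 1.11e+09 cm^-3

1.11e+09


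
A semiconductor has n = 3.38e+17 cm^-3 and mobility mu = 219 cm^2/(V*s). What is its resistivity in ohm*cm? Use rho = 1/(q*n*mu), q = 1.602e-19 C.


Step 1: sigma = q * n * mu = 1.602e-19 * 3.38e+17 * 219 = 1.18583e+01 S/cm
Step 2: rho = 1 / sigma = 1 / 1.18583e+01 = 0.08433 ohm*cm

0.08433


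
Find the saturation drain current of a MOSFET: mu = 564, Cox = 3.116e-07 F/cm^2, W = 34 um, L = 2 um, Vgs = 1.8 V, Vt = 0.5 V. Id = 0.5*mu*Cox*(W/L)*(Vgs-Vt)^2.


Step 1: Overdrive voltage Vov = Vgs - Vt = 1.8 - 0.5 = 1.3 V
Step 2: W/L = 34/2 = 17
Step 3: Id = 0.5 * 564 * 3.116e-07 * 17 * 1.3^2
Step 4: Id = 2.52e-03 A

2.52e-03


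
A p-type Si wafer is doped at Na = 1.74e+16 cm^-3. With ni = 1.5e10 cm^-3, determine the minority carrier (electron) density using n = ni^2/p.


Step 1: Majority hole concentration p ≈ Na = 1.74e+16 cm^-3
Step 2: n = ni^2 / Na = (1.5e10)^2 / 1.74e+16
Step 3: n = 1.29e+04 cm^-3

1.29e+04


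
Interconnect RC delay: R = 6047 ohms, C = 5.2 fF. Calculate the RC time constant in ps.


Step 1: tau = R * C
Step 2: tau = 6047 * 5.2 fF = 6047 * 5.2e-15 F
Step 3: tau = 3.14444e-11 s = 31.4444 ps

31.4444


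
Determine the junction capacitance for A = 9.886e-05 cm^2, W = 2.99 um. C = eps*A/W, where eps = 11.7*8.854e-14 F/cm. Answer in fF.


Step 1: eps_Si = 11.7 * 8.854e-14 = 1.035918e-12 F/cm
Step 2: W in cm = 2.99 * 1e-4 = 2.99e-04 cm
Step 3: C = 1.035918e-12 * 9.886e-05 / 2.99e-04 = 3.425112e-13 F
Step 4: C = 342.51 fF

342.51


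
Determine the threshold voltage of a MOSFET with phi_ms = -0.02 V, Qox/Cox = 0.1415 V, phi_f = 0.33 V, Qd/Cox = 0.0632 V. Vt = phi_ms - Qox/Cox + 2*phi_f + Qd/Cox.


Step 1: Vt = phi_ms - Qox/Cox + 2*phi_f + Qd/Cox
Step 2: Vt = -0.02 - 0.1415 + 2*0.33 + 0.0632
Step 3: Vt = -0.02 - 0.1415 + 0.66 + 0.0632
Step 4: Vt = 0.5617 V

0.5617


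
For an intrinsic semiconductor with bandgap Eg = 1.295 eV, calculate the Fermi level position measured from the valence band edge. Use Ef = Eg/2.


Step 1: For an intrinsic semiconductor, the Fermi level sits at midgap.
Step 2: Ef = Eg / 2 = 1.295 / 2 = 0.6475 eV

0.6475


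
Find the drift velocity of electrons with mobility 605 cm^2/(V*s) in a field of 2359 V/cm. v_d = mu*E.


Step 1: v_d = mu * E
Step 2: v_d = 605 * 2359 = 1427195
Step 3: v_d = 1.43e+06 cm/s

1.43e+06


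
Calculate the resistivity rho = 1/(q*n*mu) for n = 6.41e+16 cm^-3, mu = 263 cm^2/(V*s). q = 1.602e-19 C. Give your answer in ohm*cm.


Step 1: sigma = q * n * mu = 1.602e-19 * 6.41e+16 * 263 = 2.70070e+00 S/cm
Step 2: rho = 1 / sigma = 1 / 2.70070e+00 = 0.3703 ohm*cm

0.3703


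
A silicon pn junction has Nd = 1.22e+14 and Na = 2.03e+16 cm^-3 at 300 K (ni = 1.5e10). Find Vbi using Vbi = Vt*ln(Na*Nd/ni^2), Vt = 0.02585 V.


Step 1: Compute Na*Nd/ni^2 = 2.03e+16 * 1.22e+14 / (1.5e10)^2 = 1.1007e+10
Step 2: ln(1.1007e+10) = 23.1218
Step 3: Vbi = 0.02585 * 23.1218 = 0.598 V

0.598


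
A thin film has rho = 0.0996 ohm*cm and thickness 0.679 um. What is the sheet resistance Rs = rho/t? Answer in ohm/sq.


Step 1: Convert thickness to cm: t = 0.679 um = 6.7900e-05 cm
Step 2: Rs = rho / t = 0.0996 / 6.7900e-05
Step 3: Rs = 1466.9 ohm/sq

1466.9


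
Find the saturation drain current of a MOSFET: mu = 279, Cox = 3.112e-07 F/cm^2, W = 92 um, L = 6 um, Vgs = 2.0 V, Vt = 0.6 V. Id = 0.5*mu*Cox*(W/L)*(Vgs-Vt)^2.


Step 1: Overdrive voltage Vov = Vgs - Vt = 2.0 - 0.6 = 1.4 V
Step 2: W/L = 92/6 = 15.3333
Step 3: Id = 0.5 * 279 * 3.112e-07 * 15.3333 * 1.4^2
Step 4: Id = 1.30e-03 A

1.30e-03


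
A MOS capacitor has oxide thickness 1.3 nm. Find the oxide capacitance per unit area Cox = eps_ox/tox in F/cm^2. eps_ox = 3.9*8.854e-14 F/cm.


Step 1: eps_ox = 3.9 * 8.854e-14 = 3.45306e-13 F/cm
Step 2: tox in cm = 1.3 nm * 1e-7 = 1.3000e-07 cm
Step 3: Cox = 3.45306e-13 / 1.3000e-07 = 2.66e-06 F/cm^2

2.66e-06


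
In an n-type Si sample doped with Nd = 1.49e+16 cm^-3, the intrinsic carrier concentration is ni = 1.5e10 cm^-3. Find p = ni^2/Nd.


Step 1: Since Nd >> ni, n ≈ Nd = 1.49e+16 cm^-3
Step 2: p = ni^2 / n = (1.5e10)^2 / 1.49e+16
Step 3: p = 2.25e20 / 1.49e+16 = 1.51e+04 cm^-3

1.51e+04


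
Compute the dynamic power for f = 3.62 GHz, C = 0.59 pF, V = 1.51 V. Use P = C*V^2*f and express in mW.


Step 1: V^2 = 1.51^2 = 2.2801 V^2
Step 2: P = C*V^2*f = 0.59e-12 F * 2.2801 * 3.62e9 Hz
Step 3: P = 4.86983758e-03 W
Step 4: P = 4.87 mW

4.87


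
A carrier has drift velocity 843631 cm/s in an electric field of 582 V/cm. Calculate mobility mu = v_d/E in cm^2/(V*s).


Step 1: mu = v_d / E
Step 2: mu = 843631 / 582
Step 3: mu = 1449.54 cm^2/(V*s)

1449.54


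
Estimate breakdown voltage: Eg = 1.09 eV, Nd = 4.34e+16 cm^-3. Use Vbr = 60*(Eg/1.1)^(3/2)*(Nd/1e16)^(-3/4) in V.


Step 1: Eg/1.1 = 1.09/1.1 = 0.990909
Step 2: (Eg/1.1)^1.5 = 0.990909^1.5 = 0.986395
Step 3: (Nd/1e16)^(-0.75) = (4.34)^(-0.75) = 0.332570
Step 4: Vbr = 60 * 0.986395 * 0.332570 = 19.7 V

19.7


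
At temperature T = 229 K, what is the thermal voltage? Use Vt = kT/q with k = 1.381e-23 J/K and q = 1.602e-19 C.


Step 1: kT = 1.381e-23 * 229 = 3.16249e-21 J
Step 2: Vt = kT/q = 3.16249e-21 / 1.602e-19
Step 3: Vt = 0.01974 V

0.01974


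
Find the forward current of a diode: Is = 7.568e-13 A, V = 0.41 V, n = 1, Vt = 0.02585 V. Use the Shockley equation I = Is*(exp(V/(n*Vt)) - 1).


Step 1: V/(n*Vt) = 0.41/(1*0.02585) = 15.8607
Step 2: exp(15.8607) = 7.7306e+06
Step 3: I = 7.568e-13 * (7.7306e+06 - 1) = 5.85e-06 A

5.85e-06


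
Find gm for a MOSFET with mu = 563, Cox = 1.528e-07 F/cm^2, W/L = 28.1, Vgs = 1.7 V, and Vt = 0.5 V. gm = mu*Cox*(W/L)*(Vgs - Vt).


Step 1: Vov = Vgs - Vt = 1.7 - 0.5 = 1.2 V
Step 2: gm = mu * Cox * (W/L) * Vov
Step 3: gm = 563 * 1.528e-07 * 28.1 * 1.2 = 2.90e-03 S

2.90e-03


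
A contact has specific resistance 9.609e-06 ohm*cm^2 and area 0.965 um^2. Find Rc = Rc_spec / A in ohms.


Step 1: Convert area to cm^2: 0.965 um^2 = 9.6500e-09 cm^2
Step 2: Rc = Rc_spec / A = 9.609e-06 / 9.6500e-09
Step 3: Rc = 9.96e+02 ohms

9.96e+02


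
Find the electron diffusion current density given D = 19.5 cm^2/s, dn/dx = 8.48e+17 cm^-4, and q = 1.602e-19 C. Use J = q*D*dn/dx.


Step 1: J = q * D * (dn/dx)
Step 2: J = 1.602e-19 * 19.5 * 8.48e+17
Step 3: J = 2.65e+00 A/cm^2

2.65e+00


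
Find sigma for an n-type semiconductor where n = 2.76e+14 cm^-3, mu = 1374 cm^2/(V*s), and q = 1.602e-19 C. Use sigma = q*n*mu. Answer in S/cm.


Step 1: sigma = q * n * mu
Step 2: sigma = 1.602e-19 * 2.76e+14 * 1374
Step 3: sigma = 6.075e-02 S/cm

6.075e-02


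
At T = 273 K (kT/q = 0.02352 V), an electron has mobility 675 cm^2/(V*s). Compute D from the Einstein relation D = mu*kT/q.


Step 1: D = mu * (kT/q)
Step 2: D = 675 * 0.02352
Step 3: D = 15.88 cm^2/s

15.88


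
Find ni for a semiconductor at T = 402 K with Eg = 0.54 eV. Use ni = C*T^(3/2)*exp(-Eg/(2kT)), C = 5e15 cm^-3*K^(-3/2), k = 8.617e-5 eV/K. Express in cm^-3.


Step 1: Compute kT = 8.617e-5 * 402 = 0.03464034 eV
Step 2: Exponent = -Eg/(2kT) = -0.54/(2*0.03464034) = -7.79438
Step 3: T^(3/2) = 402^1.5 = 8060.07
Step 4: ni = 5e15 * 8060.07 * exp(-7.79438) = 1.66e+16 cm^-3

1.66e+16


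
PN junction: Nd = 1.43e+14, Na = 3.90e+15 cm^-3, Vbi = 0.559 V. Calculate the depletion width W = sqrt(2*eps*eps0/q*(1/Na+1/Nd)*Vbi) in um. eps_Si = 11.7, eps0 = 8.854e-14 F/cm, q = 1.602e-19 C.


Step 1: 1/Na + 1/Nd = 1/3.90e+15 + 1/1.43e+14 = 7.24942e-15
Step 2: 2*eps*eps0/q = 2*11.7*8.854e-14/1.602e-19 = 1.293281e+07
Step 3: W^2 = 1.293281e+07 * 7.24942e-15 * 0.559 = 5.24093e-08
Step 4: W = sqrt(5.24093e-08) = 2.289e-04 cm = 2.289 um

2.289


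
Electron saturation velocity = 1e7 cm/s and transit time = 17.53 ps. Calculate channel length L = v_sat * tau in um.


Step 1: tau in seconds = 17.53 ps * 1e-12 = 1.7530e-11 s
Step 2: L = v_sat * tau = 1e7 * 1.7530e-11 = 1.7530e-04 cm
Step 3: L in um = 1.7530e-04 * 1e4 = 1.753 um

1.753


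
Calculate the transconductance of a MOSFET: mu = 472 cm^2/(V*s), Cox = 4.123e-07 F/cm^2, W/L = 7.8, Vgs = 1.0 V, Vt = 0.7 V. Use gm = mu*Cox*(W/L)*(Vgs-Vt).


Step 1: Vov = Vgs - Vt = 1.0 - 0.7 = 0.3 V
Step 2: gm = mu * Cox * (W/L) * Vov
Step 3: gm = 472 * 4.123e-07 * 7.8 * 0.3 = 4.55e-04 S

4.55e-04


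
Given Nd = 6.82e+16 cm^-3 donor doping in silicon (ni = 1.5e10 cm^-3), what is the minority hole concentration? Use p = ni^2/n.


Step 1: Since Nd >> ni, n ≈ Nd = 6.82e+16 cm^-3
Step 2: p = ni^2 / n = (1.5e10)^2 / 6.82e+16
Step 3: p = 2.25e20 / 6.82e+16 = 3.30e+03 cm^-3

3.30e+03


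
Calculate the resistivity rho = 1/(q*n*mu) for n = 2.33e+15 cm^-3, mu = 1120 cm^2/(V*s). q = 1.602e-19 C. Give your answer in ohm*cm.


Step 1: sigma = q * n * mu = 1.602e-19 * 2.33e+15 * 1120 = 4.18058e-01 S/cm
Step 2: rho = 1 / sigma = 1 / 4.18058e-01 = 2.392 ohm*cm

2.392


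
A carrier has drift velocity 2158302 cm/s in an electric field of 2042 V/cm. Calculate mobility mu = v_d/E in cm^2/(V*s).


Step 1: mu = v_d / E
Step 2: mu = 2158302 / 2042
Step 3: mu = 1056.95 cm^2/(V*s)

1056.95


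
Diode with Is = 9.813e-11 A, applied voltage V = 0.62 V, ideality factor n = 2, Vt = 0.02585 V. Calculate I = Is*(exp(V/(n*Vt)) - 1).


Step 1: V/(n*Vt) = 0.62/(2*0.02585) = 11.9923
Step 2: exp(11.9923) = 1.6151e+05
Step 3: I = 9.813e-11 * (1.6151e+05 - 1) = 1.58e-05 A

1.58e-05


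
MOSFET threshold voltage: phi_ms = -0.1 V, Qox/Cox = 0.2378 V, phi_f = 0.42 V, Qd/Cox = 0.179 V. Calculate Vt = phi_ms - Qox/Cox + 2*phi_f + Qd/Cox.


Step 1: Vt = phi_ms - Qox/Cox + 2*phi_f + Qd/Cox
Step 2: Vt = -0.1 - 0.2378 + 2*0.42 + 0.179
Step 3: Vt = -0.1 - 0.2378 + 0.84 + 0.179
Step 4: Vt = 0.6812 V

0.6812


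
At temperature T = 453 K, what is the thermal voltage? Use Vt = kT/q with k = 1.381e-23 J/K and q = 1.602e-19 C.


Step 1: kT = 1.381e-23 * 453 = 6.25593e-21 J
Step 2: Vt = kT/q = 6.25593e-21 / 1.602e-19
Step 3: Vt = 0.03905 V

0.03905


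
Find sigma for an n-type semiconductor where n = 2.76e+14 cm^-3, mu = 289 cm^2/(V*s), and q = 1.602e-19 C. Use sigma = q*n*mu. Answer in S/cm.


Step 1: sigma = q * n * mu
Step 2: sigma = 1.602e-19 * 2.76e+14 * 289
Step 3: sigma = 1.278e-02 S/cm

1.278e-02


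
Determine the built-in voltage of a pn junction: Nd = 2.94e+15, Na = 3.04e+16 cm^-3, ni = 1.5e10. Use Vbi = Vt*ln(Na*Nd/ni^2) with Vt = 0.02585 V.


Step 1: Compute Na*Nd/ni^2 = 3.04e+16 * 2.94e+15 / (1.5e10)^2 = 3.9723e+11
Step 2: ln(3.9723e+11) = 26.7078
Step 3: Vbi = 0.02585 * 26.7078 = 0.69 V

0.69
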